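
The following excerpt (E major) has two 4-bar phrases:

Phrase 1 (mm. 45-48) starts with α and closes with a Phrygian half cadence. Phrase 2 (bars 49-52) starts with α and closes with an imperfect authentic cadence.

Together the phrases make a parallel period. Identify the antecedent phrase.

phrase 1

The phrase ending with the weaker cadence (Phrygian half cadence) is the antecedent; the one ending more conclusively (imperfect authentic cadence) is the consequent. The antecedent is phrase 1.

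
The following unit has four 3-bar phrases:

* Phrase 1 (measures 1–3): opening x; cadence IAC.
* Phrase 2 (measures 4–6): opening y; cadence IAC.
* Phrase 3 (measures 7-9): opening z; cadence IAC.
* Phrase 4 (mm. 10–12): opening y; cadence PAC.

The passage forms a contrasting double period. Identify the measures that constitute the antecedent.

In a double period the four phrases pair into a large antecedent (phrases 1–2, ending imperfect authentic cadence) and a large consequent (phrases 3–4, ending perfect authentic cadence). The antecedent spans bars 1–6.

measures 1–6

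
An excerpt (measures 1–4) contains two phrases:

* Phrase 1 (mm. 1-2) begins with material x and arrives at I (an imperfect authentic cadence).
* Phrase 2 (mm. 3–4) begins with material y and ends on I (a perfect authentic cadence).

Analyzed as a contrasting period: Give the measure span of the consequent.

measures 3–4

The antecedent is the phrase ending with the weaker cadence (imperfect authentic cadence, phrase 1) and the consequent the one ending more conclusively (perfect authentic cadence, phrase 2); the consequent is measures 3–4.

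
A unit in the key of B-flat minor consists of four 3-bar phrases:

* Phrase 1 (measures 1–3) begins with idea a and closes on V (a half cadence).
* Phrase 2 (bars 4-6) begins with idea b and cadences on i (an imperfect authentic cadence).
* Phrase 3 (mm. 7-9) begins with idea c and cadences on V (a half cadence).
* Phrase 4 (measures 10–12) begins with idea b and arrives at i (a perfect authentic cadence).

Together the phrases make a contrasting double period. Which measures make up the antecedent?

In a double period the first pair of phrases (ending imperfect authentic cadence) is the large antecedent and the second pair (ending perfect authentic cadence) is the large consequent; the antecedent is measures 1–6.

measures 1–6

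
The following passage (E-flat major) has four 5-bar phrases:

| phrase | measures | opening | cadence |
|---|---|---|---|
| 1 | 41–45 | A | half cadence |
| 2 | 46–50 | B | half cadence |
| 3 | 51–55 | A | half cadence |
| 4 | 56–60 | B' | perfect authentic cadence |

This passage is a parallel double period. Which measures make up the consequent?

measures 51–60

In a double period the four phrases pair into a large antecedent (phrases 1–2, ending half cadence) and a large consequent (phrases 3–4, ending perfect authentic cadence). The consequent spans mm. 51–60.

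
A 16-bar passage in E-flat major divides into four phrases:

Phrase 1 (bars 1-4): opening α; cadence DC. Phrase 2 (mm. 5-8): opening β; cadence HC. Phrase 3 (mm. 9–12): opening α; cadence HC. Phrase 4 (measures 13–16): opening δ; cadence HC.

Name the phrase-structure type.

Phrase 4 ends with a half cadence, no stronger than phrase 2's half cadence, so the four phrases do not form a double period; nor do phrases 3–4 duplicate 1–2, so it is not a repeated period. With no phrase reaching a conclusive cadence, the passage is a phrase group.

phrase group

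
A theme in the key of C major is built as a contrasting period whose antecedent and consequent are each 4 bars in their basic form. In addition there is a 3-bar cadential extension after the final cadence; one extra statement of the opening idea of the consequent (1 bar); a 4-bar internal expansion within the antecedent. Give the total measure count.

16 measures

Basic contrasting period: 4 + 4 = 8 bars.
8 (basic form) + 3 (cadential extension) + 1 (extra statement) + 4 (internal expansion) = 16.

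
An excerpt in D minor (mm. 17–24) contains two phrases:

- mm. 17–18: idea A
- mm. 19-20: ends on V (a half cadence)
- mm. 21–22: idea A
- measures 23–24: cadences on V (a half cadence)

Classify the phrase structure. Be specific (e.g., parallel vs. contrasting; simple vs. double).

repeated phrase

Both phrases have the same opening (A) and the same cadence (half cadence): the second is a restatement, not a consequent, so this is a repeated phrase rather than a period.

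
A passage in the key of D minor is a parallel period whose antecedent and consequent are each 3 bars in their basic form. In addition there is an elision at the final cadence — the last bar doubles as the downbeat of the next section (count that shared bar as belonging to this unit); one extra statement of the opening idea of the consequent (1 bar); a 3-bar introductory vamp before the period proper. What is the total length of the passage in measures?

Basic parallel period: 3 + 3 = 6 bars.
6 (basic form) + 1 (extra statement) + 3 (introduction) = 10.
The elision shares a bar with the next section but does not change this unit's count.

10 measures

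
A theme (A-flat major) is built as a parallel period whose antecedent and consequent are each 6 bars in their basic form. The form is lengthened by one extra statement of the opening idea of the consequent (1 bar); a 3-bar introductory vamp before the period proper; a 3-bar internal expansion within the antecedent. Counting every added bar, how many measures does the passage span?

Basic parallel period: 6 + 6 = 12 bars.
12 (basic form) + 1 (extra statement) + 3 (introduction) + 3 (internal expansion) = 19.

19 measures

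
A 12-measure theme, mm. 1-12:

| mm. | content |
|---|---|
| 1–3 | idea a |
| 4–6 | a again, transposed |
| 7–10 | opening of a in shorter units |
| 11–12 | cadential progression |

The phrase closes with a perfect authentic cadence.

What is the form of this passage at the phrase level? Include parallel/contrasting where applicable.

sentence

Basic idea (measures 1–3) + its repetition (measures 4–6) form the presentation; fragmentation and cadence (measures 7-12) form the continuation — the 12-bar whole is a sentence.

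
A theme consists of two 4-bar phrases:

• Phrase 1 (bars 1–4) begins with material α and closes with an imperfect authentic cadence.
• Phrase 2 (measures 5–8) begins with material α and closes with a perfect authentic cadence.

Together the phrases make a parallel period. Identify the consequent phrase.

phrase 2

The phrase ending with the weaker cadence (imperfect authentic cadence) is the antecedent; the one ending more conclusively (perfect authentic cadence) is the consequent. The consequent is phrase 2.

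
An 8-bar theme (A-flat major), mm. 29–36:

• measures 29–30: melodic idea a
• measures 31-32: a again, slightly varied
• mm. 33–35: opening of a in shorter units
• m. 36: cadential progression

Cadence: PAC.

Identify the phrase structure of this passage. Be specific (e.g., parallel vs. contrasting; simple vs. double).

sentence

Basic idea (mm. 29–30) + its repetition (bars 31–32) form the presentation; fragmentation and cadence (measures 33-36) form the continuation — the 8-bar whole is a sentence.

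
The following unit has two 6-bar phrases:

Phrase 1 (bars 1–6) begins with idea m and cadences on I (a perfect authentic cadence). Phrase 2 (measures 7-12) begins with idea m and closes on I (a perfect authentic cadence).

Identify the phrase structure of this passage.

repeated phrase

Both phrases have the same opening (m) and the same cadence (perfect authentic cadence): the second is a restatement, not a consequent, so this is a repeated phrase rather than a period.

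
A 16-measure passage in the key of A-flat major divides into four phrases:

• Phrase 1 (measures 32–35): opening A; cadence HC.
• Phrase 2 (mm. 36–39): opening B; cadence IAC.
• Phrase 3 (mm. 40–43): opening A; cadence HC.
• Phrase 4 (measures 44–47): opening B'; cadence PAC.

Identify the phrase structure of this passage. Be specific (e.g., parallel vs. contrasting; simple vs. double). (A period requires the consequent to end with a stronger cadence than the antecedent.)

Four phrases in two halves: the first half (mm. 32–39) ends with an imperfect authentic cadence, the second (measures 40–47) with a perfect authentic cadence — a large antecedent–consequent pair, i.e. a double period.
Phrase 3 begins with the same material as phrase 1, making it parallel.

parallel double period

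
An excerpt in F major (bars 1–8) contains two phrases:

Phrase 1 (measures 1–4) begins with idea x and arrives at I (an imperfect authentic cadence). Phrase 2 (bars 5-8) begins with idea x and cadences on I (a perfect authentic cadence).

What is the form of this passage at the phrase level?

parallel period

Phrase 1 ends with an imperfect authentic cadence (weaker) and phrase 2 with a perfect authentic cadence (stronger): antecedent + consequent = a period.
The two phrases open with the same material (x / x), so the period is parallel.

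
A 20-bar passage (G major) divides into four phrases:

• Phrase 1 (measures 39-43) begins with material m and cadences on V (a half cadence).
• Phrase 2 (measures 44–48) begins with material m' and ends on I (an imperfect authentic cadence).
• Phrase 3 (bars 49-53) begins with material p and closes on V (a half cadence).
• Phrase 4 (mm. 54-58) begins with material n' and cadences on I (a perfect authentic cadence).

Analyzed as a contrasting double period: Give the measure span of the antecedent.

In a double period the four phrases pair into a large antecedent (phrases 1–2, ending imperfect authentic cadence) and a large consequent (phrases 3–4, ending perfect authentic cadence). The antecedent spans mm. 39-48.

measures 39–48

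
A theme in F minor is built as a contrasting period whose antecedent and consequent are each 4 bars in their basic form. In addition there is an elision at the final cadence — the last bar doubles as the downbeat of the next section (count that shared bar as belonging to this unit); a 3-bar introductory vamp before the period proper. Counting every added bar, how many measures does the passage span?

Basic contrasting period: 4 + 4 = 8 bars.
8 (basic form) + 3 (introduction) = 11.
The elision shares a bar with the next section but does not change this unit's count.

11 measures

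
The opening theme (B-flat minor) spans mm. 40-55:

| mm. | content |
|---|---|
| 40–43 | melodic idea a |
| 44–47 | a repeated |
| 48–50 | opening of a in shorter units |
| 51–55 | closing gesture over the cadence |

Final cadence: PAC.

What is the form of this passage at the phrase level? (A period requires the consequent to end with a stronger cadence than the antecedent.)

sentence

Basic idea (mm. 40–43) + its repetition (mm. 44–47) form the presentation; fragmentation and cadence (mm. 48–55) form the continuation — the 16-bar whole is a sentence.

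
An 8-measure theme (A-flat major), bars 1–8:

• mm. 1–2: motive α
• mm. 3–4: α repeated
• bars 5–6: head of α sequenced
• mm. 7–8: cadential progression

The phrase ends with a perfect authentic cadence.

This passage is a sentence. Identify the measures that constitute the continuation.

measures 5–8

After the presentation (measures 1-4), the continuation covers the fragmentation through the cadence: mm. 5–8.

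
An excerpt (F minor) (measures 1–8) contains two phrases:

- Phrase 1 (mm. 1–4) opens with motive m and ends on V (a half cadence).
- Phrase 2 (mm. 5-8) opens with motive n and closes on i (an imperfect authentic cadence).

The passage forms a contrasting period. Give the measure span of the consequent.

measures 5–8

The antecedent is the phrase ending with the weaker cadence (half cadence, phrase 1) and the consequent the one ending more conclusively (imperfect authentic cadence, phrase 2); the consequent is mm. 5–8.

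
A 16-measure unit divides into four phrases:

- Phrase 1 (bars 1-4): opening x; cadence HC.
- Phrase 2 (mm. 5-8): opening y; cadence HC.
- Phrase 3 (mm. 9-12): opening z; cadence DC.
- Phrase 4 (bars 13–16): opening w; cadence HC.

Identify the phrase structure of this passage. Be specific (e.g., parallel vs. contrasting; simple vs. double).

phrase group

Phrase 4 ends with a half cadence, no stronger than phrase 2's half cadence, so the four phrases do not form a double period; nor do phrases 3–4 duplicate 1–2, so it is not a repeated period. With no phrase reaching a conclusive cadence, the passage is a phrase group.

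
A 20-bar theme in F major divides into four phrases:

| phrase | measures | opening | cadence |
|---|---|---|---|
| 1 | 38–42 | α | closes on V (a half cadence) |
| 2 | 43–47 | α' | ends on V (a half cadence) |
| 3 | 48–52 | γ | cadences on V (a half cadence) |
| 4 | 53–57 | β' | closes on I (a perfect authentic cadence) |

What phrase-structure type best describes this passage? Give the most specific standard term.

contrasting double period

Four phrases in two halves: the first half (mm. 38-47) ends with a half cadence, the second (mm. 48–57) with a perfect authentic cadence — a large antecedent–consequent pair, i.e. a double period.
Phrase 3 begins with different material from phrase 1, making it contrasting.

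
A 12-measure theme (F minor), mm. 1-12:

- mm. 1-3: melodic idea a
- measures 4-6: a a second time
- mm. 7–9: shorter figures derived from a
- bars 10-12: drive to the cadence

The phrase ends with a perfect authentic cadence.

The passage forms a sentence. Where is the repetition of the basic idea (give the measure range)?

The presentation of a sentence is the basic idea (mm. 1–3) plus its repetition (mm. 4–6); the repetition of the basic idea is therefore mm. 4-6.

measures 4–6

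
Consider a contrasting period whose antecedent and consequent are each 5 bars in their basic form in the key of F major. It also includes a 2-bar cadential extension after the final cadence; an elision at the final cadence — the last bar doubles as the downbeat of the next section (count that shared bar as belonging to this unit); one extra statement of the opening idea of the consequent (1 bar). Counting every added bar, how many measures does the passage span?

Basic contrasting period: 5 + 5 = 10 bars.
10 (basic form) + 2 (cadential extension) + 1 (extra statement) = 13.
The elision shares a bar with the next section but does not change this unit's count.

13 measures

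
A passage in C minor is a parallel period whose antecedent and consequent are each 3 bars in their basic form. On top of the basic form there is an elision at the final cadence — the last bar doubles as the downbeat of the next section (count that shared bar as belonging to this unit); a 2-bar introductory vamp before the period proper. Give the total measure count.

Basic parallel period: 3 + 3 = 6 bars.
6 (basic form) + 2 (introduction) = 8.
The elision shares a bar with the next section but does not change this unit's count.

8 measures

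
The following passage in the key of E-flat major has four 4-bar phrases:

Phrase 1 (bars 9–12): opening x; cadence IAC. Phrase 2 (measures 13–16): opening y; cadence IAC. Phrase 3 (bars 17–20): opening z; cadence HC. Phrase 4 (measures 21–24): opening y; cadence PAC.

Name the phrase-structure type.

Four phrases in two halves: the first half (bars 9–16) ends with an imperfect authentic cadence, the second (bars 17–24) with a perfect authentic cadence — a large antecedent–consequent pair, i.e. a double period.
Phrase 3 begins with different material from phrase 1, making it contrasting.

contrasting double period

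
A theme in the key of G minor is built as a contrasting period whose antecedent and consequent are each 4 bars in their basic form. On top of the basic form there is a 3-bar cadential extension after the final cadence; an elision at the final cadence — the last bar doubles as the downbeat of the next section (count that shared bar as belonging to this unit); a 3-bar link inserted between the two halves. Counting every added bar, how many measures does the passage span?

14 measures

Basic contrasting period: 4 + 4 = 8 bars.
8 (basic form) + 3 (cadential extension) + 3 (link) = 14.
The elision shares a bar with the next section but does not change this unit's count.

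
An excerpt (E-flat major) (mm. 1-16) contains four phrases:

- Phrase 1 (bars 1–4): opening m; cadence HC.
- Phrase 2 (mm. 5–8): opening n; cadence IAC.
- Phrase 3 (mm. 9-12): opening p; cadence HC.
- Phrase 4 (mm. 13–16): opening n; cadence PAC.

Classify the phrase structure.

contrasting double period

Four phrases in two halves: the first half (mm. 1-8) ends with an imperfect authentic cadence, the second (mm. 9–16) with a perfect authentic cadence — a large antecedent–consequent pair, i.e. a double period.
Phrase 3 begins with different material from phrase 1, making it contrasting.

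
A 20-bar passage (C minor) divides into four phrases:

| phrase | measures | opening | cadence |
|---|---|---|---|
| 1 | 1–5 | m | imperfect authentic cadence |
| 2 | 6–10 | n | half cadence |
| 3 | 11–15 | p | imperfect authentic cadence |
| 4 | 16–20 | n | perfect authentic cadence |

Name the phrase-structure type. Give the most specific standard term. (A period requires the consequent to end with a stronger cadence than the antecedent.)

Four phrases in two halves: the first half (measures 1–10) ends with a half cadence, the second (measures 11–20) with a perfect authentic cadence — a large antecedent–consequent pair, i.e. a double period.
Phrase 3 begins with different material from phrase 1, making it contrasting.

contrasting double period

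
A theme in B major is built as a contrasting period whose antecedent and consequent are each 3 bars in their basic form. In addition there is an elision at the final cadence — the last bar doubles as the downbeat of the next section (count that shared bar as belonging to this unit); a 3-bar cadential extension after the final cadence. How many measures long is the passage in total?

9 measures

Basic contrasting period: 3 + 3 = 6 bars.
6 (basic form) + 3 (cadential extension) = 9.
The elision shares a bar with the next section but does not change this unit's count.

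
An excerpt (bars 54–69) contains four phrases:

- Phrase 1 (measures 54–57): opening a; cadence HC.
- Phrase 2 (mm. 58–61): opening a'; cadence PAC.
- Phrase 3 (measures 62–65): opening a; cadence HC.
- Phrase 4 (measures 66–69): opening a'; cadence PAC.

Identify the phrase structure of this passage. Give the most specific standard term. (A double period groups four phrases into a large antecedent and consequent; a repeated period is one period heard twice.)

The cadence pattern HC–PAC–HC–PAC is weak–strong twice, and phrases 3–4 restate phrases 1–2: a period heard twice, not a double period (which would end weakly at phrase 2).

repeated period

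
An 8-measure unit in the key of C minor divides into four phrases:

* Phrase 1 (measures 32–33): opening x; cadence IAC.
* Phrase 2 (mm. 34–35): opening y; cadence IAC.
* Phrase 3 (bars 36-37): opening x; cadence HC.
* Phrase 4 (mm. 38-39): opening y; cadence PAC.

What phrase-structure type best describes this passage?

Four phrases in two halves: the first half (mm. 32–35) ends with an imperfect authentic cadence, the second (measures 36–39) with a perfect authentic cadence — a large antecedent–consequent pair, i.e. a double period.
Phrase 3 begins with the same material as phrase 1, making it parallel.

parallel double period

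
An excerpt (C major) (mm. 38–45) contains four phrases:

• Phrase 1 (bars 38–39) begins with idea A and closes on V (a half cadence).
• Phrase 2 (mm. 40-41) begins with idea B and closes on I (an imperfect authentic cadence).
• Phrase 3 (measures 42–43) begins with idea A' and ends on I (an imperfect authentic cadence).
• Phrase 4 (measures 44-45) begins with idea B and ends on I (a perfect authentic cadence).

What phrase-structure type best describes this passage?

Four phrases in two halves: the first half (mm. 38–41) ends with an imperfect authentic cadence, the second (measures 42–45) with a perfect authentic cadence — a large antecedent–consequent pair, i.e. a double period.
Phrase 3 begins with the same material as phrase 1, making it parallel.

parallel double period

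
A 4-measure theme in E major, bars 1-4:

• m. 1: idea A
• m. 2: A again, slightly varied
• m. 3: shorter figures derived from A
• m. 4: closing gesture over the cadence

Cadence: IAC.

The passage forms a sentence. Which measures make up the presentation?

measures 1–2

The presentation of a sentence is the basic idea (m. 1) plus its repetition (m. 2); the presentation is therefore bars 1–2.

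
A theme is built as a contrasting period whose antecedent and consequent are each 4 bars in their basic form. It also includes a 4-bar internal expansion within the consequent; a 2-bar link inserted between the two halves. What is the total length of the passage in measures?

14 measures

Basic contrasting period: 4 + 4 = 8 bars.
8 (basic form) + 4 (internal expansion) + 2 (link) = 14.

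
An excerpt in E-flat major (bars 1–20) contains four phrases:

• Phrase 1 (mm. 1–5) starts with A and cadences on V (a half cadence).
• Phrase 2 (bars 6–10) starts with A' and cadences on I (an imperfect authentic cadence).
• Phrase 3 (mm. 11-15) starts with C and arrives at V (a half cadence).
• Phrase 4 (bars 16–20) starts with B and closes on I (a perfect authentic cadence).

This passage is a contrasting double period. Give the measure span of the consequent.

measures 11–20

In a double period the four phrases pair into a large antecedent (phrases 1–2, ending imperfect authentic cadence) and a large consequent (phrases 3–4, ending perfect authentic cadence). The consequent spans measures 11–20.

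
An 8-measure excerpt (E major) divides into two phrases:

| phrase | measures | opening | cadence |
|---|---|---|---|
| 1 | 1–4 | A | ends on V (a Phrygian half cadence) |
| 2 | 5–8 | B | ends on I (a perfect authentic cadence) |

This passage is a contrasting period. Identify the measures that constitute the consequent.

The antecedent is the phrase ending with the weaker cadence (Phrygian half cadence, phrase 1) and the consequent the one ending more conclusively (perfect authentic cadence, phrase 2); the consequent is measures 5–8.

measures 5–8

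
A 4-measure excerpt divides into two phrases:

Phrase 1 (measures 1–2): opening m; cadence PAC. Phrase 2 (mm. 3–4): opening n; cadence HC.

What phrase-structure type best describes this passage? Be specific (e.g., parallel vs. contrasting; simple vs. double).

phrase group

The second phrase closes with a half cadence, which is not stronger than the first phrase's perfect authentic cadence; without a weak→strong cadential pair there is no antecedent–consequent relationship, so this is a phrase group rather than a period.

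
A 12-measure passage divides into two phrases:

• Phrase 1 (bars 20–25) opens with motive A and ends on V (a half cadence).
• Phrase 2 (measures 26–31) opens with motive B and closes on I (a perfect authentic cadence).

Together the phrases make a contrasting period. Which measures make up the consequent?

measures 26–31

The phrase ending with the weaker cadence (half cadence) is the antecedent; the one ending more conclusively (perfect authentic cadence) is the consequent. The consequent is measures 26–31.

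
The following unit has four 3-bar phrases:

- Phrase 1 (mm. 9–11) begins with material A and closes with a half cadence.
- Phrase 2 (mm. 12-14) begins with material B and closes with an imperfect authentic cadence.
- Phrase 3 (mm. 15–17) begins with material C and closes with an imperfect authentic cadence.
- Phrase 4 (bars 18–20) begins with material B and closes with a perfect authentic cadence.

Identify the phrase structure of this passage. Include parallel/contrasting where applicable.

Four phrases in two halves: the first half (bars 9–14) ends with an imperfect authentic cadence, the second (mm. 15-20) with a perfect authentic cadence — a large antecedent–consequent pair, i.e. a double period.
Phrase 3 begins with different material from phrase 1, making it contrasting.

contrasting double period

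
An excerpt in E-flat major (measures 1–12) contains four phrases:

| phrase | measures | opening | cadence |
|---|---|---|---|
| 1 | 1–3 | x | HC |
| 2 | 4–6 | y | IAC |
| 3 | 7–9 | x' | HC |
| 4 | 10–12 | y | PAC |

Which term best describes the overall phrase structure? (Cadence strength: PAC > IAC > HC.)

Four phrases in two halves: the first half (mm. 1–6) ends with an imperfect authentic cadence, the second (bars 7–12) with a perfect authentic cadence — a large antecedent–consequent pair, i.e. a double period.
Phrase 3 begins with the same material as phrase 1, making it parallel.

parallel double period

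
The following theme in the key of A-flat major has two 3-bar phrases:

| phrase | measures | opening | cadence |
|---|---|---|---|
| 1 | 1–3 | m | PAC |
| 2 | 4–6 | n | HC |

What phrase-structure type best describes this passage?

The second phrase closes with a half cadence, which is not stronger than the first phrase's perfect authentic cadence; without a weak→strong cadential pair there is no antecedent–consequent relationship, so this is a phrase group rather than a period.

phrase group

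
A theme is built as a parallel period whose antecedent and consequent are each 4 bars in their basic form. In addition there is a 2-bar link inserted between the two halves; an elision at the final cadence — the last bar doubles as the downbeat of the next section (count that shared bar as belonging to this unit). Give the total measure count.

10 measures

Basic parallel period: 4 + 4 = 8 bars.
8 (basic form) + 2 (link) = 10.
The elision shares a bar with the next section but does not change this unit's count.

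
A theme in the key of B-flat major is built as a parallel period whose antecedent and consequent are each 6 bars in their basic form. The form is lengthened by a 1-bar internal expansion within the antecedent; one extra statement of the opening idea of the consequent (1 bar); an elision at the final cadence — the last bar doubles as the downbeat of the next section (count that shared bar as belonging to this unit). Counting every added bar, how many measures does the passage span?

Basic parallel period: 6 + 6 = 12 bars.
12 (basic form) + 1 (internal expansion) + 1 (extra statement) = 14.
The elision shares a bar with the next section but does not change this unit's count.

14 measures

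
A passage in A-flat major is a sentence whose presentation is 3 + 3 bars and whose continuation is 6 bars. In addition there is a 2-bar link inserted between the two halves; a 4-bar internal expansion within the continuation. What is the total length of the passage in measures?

Basic sentence: 3 + 3 + 6 = 12 bars.
12 (basic form) + 2 (link) + 4 (internal expansion) = 18.

18 measures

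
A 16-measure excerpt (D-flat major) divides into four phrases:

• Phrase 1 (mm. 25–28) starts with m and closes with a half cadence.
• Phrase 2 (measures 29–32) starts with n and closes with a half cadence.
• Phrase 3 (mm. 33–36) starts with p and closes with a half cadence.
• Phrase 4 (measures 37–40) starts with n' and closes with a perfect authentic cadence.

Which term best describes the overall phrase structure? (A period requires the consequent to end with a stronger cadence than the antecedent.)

contrasting double period

Four phrases in two halves: the first half (mm. 25-32) ends with a half cadence, the second (bars 33-40) with a perfect authentic cadence — a large antecedent–consequent pair, i.e. a double period.
Phrase 3 begins with different material from phrase 1, making it contrasting.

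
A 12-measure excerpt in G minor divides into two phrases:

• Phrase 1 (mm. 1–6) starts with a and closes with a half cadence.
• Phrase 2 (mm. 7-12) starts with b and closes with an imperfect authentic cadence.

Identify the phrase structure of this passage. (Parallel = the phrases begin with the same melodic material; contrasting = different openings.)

Phrase 1 ends with a half cadence (weaker) and phrase 2 with an imperfect authentic cadence (stronger): antecedent + consequent = a period.
The two phrases open with different material (a / b), so the period is contrasting.

contrasting period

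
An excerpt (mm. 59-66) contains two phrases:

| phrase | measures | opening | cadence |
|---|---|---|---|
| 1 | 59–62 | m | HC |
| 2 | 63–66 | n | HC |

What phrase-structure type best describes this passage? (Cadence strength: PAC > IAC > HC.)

phrase group

The second phrase closes with a half cadence, which is not stronger than the first phrase's half cadence; without a weak→strong cadential pair there is no antecedent–consequent relationship, so this is a phrase group rather than a period.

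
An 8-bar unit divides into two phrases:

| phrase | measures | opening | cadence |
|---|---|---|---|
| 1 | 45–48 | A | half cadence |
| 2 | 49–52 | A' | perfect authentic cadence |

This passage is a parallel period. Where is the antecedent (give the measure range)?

measures 45–48

The antecedent is the phrase ending with the weaker cadence (half cadence, phrase 1) and the consequent the one ending more conclusively (perfect authentic cadence, phrase 2); the antecedent is measures 45–48.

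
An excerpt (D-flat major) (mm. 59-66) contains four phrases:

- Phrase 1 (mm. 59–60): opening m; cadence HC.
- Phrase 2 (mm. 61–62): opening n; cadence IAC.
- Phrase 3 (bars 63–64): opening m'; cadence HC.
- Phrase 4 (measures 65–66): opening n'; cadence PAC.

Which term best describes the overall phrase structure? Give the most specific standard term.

parallel double period

Four phrases in two halves: the first half (measures 59-62) ends with an imperfect authentic cadence, the second (measures 63–66) with a perfect authentic cadence — a large antecedent–consequent pair, i.e. a double period.
Phrase 3 begins with the same material as phrase 1, making it parallel.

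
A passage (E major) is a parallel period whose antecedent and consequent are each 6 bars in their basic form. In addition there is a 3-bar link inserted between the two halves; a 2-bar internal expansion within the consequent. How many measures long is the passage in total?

17 measures

Basic parallel period: 6 + 6 = 12 bars.
12 (basic form) + 3 (link) + 2 (internal expansion) = 17.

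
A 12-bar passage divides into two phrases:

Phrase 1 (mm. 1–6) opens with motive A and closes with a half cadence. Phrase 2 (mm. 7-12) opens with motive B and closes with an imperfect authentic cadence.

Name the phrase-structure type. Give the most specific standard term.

Phrase 1 ends with a half cadence (weaker) and phrase 2 with an imperfect authentic cadence (stronger): antecedent + consequent = a period.
The two phrases open with different material (A / B), so the period is contrasting.

contrasting period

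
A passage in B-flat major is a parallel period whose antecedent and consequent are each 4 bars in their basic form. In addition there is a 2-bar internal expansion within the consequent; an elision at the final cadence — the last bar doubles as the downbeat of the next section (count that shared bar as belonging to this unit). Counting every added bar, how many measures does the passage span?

10 measures

Basic parallel period: 4 + 4 = 8 bars.
8 (basic form) + 2 (internal expansion) = 10.
The elision shares a bar with the next section but does not change this unit's count.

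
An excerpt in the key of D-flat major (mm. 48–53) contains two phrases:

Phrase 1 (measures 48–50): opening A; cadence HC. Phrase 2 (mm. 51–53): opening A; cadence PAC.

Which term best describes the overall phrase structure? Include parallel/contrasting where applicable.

Phrase 1 ends with a half cadence (weaker) and phrase 2 with a perfect authentic cadence (stronger): antecedent + consequent = a period.
The two phrases open with the same material (A / A), so the period is parallel.

parallel period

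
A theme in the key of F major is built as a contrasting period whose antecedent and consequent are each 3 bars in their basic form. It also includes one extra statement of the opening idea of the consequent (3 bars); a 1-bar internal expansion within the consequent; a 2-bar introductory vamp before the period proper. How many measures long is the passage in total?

Basic contrasting period: 3 + 3 = 6 bars.
6 (basic form) + 3 (extra statement) + 1 (internal expansion) + 2 (introduction) = 12.

12 measures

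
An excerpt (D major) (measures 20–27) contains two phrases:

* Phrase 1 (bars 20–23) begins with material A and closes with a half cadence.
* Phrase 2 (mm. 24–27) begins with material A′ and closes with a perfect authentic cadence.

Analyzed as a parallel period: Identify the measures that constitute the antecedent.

The antecedent is the phrase ending with the weaker cadence (half cadence, phrase 1) and the consequent the one ending more conclusively (perfect authentic cadence, phrase 2); the antecedent is mm. 20–23.

measures 20–23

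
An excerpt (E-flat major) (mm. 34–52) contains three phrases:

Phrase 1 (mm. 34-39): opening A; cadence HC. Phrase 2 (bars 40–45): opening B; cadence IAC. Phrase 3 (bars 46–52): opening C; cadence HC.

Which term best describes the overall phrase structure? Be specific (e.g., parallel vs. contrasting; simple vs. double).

phrase group

The final phrase closes with a half cadence, which is not stronger than the preceding imperfect authentic cadence; the 3 phrases lack an overall antecedent–consequent design and so form a phrase group.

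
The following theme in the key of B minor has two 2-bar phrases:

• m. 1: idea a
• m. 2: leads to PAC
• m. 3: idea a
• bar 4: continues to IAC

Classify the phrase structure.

phrase group

The second phrase closes with an imperfect authentic cadence, which is not stronger than the first phrase's perfect authentic cadence; without a weak→strong cadential pair there is no antecedent–consequent relationship, so this is a phrase group rather than a period.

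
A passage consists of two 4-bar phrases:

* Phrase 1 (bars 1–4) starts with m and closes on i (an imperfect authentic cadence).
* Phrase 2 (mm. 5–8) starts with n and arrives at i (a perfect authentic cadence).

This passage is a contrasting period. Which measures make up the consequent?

The antecedent is the phrase ending with the weaker cadence (imperfect authentic cadence, phrase 1) and the consequent the one ending more conclusively (perfect authentic cadence, phrase 2); the consequent is mm. 5–8.

measures 5–8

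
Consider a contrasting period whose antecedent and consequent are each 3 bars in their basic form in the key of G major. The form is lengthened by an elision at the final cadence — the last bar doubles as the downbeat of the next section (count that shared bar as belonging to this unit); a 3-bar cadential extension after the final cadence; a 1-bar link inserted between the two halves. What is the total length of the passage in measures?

10 measures

Basic contrasting period: 3 + 3 = 6 bars.
6 (basic form) + 3 (cadential extension) + 1 (link) = 10.
The elision shares a bar with the next section but does not change this unit's count.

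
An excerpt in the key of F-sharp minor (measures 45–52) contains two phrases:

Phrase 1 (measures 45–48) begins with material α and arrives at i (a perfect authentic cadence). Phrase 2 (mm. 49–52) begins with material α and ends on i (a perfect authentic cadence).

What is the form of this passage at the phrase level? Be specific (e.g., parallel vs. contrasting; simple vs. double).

Both phrases have the same opening (α) and the same cadence (perfect authentic cadence): the second is a restatement, not a consequent, so this is a repeated phrase rather than a period.

repeated phrase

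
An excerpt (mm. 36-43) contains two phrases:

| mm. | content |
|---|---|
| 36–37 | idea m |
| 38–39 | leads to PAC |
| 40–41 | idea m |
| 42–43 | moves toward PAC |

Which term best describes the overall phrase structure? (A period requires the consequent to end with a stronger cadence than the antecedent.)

Both phrases have the same opening (m) and the same cadence (perfect authentic cadence): the second is a restatement, not a consequent, so this is a repeated phrase rather than a period.

repeated phrase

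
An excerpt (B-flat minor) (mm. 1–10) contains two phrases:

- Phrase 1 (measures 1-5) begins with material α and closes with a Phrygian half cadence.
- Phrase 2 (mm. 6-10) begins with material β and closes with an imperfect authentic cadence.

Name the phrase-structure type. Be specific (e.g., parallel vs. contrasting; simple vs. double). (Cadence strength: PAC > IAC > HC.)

Phrase 1 ends with a Phrygian half cadence (weaker) and phrase 2 with an imperfect authentic cadence (stronger): antecedent + consequent = a period.
The two phrases open with different material (α / β), so the period is contrasting.

contrasting period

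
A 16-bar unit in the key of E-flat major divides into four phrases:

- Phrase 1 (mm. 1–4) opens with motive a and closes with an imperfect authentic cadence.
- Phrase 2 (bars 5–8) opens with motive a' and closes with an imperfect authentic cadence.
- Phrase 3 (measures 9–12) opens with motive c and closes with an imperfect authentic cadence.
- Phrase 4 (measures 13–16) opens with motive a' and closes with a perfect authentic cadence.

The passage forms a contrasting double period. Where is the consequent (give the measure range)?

measures 9–16

In a double period the four phrases pair into a large antecedent (phrases 1–2, ending imperfect authentic cadence) and a large consequent (phrases 3–4, ending perfect authentic cadence). The consequent spans measures 9-16.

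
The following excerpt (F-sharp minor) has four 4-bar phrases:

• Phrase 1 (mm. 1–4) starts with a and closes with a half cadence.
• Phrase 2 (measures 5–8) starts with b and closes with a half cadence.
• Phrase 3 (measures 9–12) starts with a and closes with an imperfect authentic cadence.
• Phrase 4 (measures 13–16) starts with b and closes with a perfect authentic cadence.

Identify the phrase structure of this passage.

parallel double period

Four phrases in two halves: the first half (measures 1–8) ends with a half cadence, the second (measures 9–16) with a perfect authentic cadence — a large antecedent–consequent pair, i.e. a double period.
Phrase 3 begins with the same material as phrase 1, making it parallel.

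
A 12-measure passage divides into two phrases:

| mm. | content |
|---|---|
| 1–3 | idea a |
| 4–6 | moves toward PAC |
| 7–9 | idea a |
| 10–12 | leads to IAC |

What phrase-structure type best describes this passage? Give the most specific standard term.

The second phrase closes with an imperfect authentic cadence, which is not stronger than the first phrase's perfect authentic cadence; without a weak→strong cadential pair there is no antecedent–consequent relationship, so this is a phrase group rather than a period.

phrase group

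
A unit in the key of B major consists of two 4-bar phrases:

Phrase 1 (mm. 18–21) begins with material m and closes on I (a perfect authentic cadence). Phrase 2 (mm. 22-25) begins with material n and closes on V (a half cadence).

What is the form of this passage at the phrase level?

phrase group

The second phrase closes with a half cadence, which is not stronger than the first phrase's perfect authentic cadence; without a weak→strong cadential pair there is no antecedent–consequent relationship, so this is a phrase group rather than a period.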